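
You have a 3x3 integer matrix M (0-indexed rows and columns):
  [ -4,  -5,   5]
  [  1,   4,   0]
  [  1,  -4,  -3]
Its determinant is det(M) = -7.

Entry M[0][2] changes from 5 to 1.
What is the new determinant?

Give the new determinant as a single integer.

det is linear in row 0: changing M[0][2] by delta changes det by delta * cofactor(0,2).
Cofactor C_02 = (-1)^(0+2) * minor(0,2) = -8
Entry delta = 1 - 5 = -4
Det delta = -4 * -8 = 32
New det = -7 + 32 = 25

Answer: 25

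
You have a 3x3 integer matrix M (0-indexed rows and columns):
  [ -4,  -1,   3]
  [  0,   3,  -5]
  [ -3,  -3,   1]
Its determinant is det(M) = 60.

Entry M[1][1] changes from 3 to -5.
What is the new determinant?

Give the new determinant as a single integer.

det is linear in row 1: changing M[1][1] by delta changes det by delta * cofactor(1,1).
Cofactor C_11 = (-1)^(1+1) * minor(1,1) = 5
Entry delta = -5 - 3 = -8
Det delta = -8 * 5 = -40
New det = 60 + -40 = 20

Answer: 20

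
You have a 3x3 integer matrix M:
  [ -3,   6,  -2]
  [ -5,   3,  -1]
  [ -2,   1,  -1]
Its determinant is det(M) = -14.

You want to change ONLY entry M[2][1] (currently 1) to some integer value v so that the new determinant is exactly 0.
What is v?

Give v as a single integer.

Answer: 3

Derivation:
det is linear in entry M[2][1]: det = old_det + (v - 1) * C_21
Cofactor C_21 = 7
Want det = 0: -14 + (v - 1) * 7 = 0
  (v - 1) = 14 / 7 = 2
  v = 1 + (2) = 3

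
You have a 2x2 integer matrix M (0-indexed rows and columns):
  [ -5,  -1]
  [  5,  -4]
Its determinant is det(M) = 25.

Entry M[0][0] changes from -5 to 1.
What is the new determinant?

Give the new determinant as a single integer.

Answer: 1

Derivation:
det is linear in row 0: changing M[0][0] by delta changes det by delta * cofactor(0,0).
Cofactor C_00 = (-1)^(0+0) * minor(0,0) = -4
Entry delta = 1 - -5 = 6
Det delta = 6 * -4 = -24
New det = 25 + -24 = 1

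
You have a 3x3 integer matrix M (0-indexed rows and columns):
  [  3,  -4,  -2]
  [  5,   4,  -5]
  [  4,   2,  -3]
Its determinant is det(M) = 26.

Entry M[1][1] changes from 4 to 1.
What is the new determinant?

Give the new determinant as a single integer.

det is linear in row 1: changing M[1][1] by delta changes det by delta * cofactor(1,1).
Cofactor C_11 = (-1)^(1+1) * minor(1,1) = -1
Entry delta = 1 - 4 = -3
Det delta = -3 * -1 = 3
New det = 26 + 3 = 29

Answer: 29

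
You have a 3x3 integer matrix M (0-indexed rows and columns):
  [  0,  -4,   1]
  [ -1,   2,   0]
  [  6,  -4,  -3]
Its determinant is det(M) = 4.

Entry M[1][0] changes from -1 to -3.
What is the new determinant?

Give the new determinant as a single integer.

Answer: 36

Derivation:
det is linear in row 1: changing M[1][0] by delta changes det by delta * cofactor(1,0).
Cofactor C_10 = (-1)^(1+0) * minor(1,0) = -16
Entry delta = -3 - -1 = -2
Det delta = -2 * -16 = 32
New det = 4 + 32 = 36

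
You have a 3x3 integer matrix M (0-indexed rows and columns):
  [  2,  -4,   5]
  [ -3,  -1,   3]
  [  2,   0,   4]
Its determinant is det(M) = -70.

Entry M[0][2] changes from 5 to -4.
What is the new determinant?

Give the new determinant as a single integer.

Answer: -88

Derivation:
det is linear in row 0: changing M[0][2] by delta changes det by delta * cofactor(0,2).
Cofactor C_02 = (-1)^(0+2) * minor(0,2) = 2
Entry delta = -4 - 5 = -9
Det delta = -9 * 2 = -18
New det = -70 + -18 = -88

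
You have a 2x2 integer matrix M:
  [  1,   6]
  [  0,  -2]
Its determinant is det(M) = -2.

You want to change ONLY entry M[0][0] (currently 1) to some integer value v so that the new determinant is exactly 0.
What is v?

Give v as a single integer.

Answer: 0

Derivation:
det is linear in entry M[0][0]: det = old_det + (v - 1) * C_00
Cofactor C_00 = -2
Want det = 0: -2 + (v - 1) * -2 = 0
  (v - 1) = 2 / -2 = -1
  v = 1 + (-1) = 0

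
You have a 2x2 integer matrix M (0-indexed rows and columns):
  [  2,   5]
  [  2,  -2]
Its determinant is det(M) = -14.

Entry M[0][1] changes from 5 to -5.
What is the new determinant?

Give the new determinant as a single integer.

Answer: 6

Derivation:
det is linear in row 0: changing M[0][1] by delta changes det by delta * cofactor(0,1).
Cofactor C_01 = (-1)^(0+1) * minor(0,1) = -2
Entry delta = -5 - 5 = -10
Det delta = -10 * -2 = 20
New det = -14 + 20 = 6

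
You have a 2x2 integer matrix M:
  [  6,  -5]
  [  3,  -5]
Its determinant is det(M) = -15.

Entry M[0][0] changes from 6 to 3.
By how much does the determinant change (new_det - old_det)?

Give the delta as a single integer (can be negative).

Answer: 15

Derivation:
Cofactor C_00 = -5
Entry delta = 3 - 6 = -3
Det delta = entry_delta * cofactor = -3 * -5 = 15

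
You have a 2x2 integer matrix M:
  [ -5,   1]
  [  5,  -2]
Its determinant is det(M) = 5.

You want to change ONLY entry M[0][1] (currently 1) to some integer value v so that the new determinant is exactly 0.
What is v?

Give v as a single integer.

det is linear in entry M[0][1]: det = old_det + (v - 1) * C_01
Cofactor C_01 = -5
Want det = 0: 5 + (v - 1) * -5 = 0
  (v - 1) = -5 / -5 = 1
  v = 1 + (1) = 2

Answer: 2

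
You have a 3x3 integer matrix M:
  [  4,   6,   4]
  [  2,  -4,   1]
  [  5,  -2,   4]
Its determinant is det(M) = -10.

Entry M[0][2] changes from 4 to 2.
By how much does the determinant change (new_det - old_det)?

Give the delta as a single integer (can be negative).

Cofactor C_02 = 16
Entry delta = 2 - 4 = -2
Det delta = entry_delta * cofactor = -2 * 16 = -32

Answer: -32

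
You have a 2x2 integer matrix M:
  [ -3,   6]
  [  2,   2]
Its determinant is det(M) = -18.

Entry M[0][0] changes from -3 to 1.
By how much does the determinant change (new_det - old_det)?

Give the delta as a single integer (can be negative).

Answer: 8

Derivation:
Cofactor C_00 = 2
Entry delta = 1 - -3 = 4
Det delta = entry_delta * cofactor = 4 * 2 = 8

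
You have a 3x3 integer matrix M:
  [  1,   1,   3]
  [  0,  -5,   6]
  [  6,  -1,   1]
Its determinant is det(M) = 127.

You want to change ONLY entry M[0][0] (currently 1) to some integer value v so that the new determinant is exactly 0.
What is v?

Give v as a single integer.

det is linear in entry M[0][0]: det = old_det + (v - 1) * C_00
Cofactor C_00 = 1
Want det = 0: 127 + (v - 1) * 1 = 0
  (v - 1) = -127 / 1 = -127
  v = 1 + (-127) = -126

Answer: -126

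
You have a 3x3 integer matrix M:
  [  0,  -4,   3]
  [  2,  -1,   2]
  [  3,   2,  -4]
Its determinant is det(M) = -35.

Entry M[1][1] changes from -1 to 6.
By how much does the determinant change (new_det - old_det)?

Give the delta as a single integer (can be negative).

Cofactor C_11 = -9
Entry delta = 6 - -1 = 7
Det delta = entry_delta * cofactor = 7 * -9 = -63

Answer: -63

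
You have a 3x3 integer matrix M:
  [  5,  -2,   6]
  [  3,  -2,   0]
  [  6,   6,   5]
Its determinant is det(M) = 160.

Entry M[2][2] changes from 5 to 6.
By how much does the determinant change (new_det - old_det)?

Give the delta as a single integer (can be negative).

Answer: -4

Derivation:
Cofactor C_22 = -4
Entry delta = 6 - 5 = 1
Det delta = entry_delta * cofactor = 1 * -4 = -4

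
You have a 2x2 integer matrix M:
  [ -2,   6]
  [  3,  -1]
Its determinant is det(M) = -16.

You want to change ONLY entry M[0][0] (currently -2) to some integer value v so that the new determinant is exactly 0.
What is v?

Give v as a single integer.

Answer: -18

Derivation:
det is linear in entry M[0][0]: det = old_det + (v - -2) * C_00
Cofactor C_00 = -1
Want det = 0: -16 + (v - -2) * -1 = 0
  (v - -2) = 16 / -1 = -16
  v = -2 + (-16) = -18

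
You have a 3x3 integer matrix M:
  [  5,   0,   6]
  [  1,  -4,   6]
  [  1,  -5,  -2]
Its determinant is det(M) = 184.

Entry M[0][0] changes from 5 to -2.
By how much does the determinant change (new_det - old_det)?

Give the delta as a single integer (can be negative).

Answer: -266

Derivation:
Cofactor C_00 = 38
Entry delta = -2 - 5 = -7
Det delta = entry_delta * cofactor = -7 * 38 = -266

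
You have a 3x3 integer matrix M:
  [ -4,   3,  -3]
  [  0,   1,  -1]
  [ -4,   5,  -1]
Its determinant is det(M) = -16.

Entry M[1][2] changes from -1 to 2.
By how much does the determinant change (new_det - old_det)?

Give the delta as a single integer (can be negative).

Cofactor C_12 = 8
Entry delta = 2 - -1 = 3
Det delta = entry_delta * cofactor = 3 * 8 = 24

Answer: 24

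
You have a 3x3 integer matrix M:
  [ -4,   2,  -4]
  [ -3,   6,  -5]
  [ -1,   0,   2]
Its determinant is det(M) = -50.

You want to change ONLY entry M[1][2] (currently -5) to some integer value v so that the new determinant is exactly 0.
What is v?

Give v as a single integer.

Answer: -30

Derivation:
det is linear in entry M[1][2]: det = old_det + (v - -5) * C_12
Cofactor C_12 = -2
Want det = 0: -50 + (v - -5) * -2 = 0
  (v - -5) = 50 / -2 = -25
  v = -5 + (-25) = -30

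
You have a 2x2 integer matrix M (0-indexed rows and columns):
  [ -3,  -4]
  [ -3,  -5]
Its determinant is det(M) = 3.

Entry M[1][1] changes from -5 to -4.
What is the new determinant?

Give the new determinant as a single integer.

det is linear in row 1: changing M[1][1] by delta changes det by delta * cofactor(1,1).
Cofactor C_11 = (-1)^(1+1) * minor(1,1) = -3
Entry delta = -4 - -5 = 1
Det delta = 1 * -3 = -3
New det = 3 + -3 = 0

Answer: 0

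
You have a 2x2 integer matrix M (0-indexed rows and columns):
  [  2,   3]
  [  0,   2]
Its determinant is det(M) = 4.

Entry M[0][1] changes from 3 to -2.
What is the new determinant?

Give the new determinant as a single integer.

det is linear in row 0: changing M[0][1] by delta changes det by delta * cofactor(0,1).
Cofactor C_01 = (-1)^(0+1) * minor(0,1) = 0
Entry delta = -2 - 3 = -5
Det delta = -5 * 0 = 0
New det = 4 + 0 = 4

Answer: 4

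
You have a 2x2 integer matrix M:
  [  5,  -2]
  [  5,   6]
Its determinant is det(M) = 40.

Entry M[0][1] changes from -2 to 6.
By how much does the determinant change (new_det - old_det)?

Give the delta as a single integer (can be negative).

Answer: -40

Derivation:
Cofactor C_01 = -5
Entry delta = 6 - -2 = 8
Det delta = entry_delta * cofactor = 8 * -5 = -40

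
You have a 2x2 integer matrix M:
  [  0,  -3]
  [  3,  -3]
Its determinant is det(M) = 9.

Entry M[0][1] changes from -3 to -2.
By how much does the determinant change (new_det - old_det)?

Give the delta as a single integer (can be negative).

Cofactor C_01 = -3
Entry delta = -2 - -3 = 1
Det delta = entry_delta * cofactor = 1 * -3 = -3

Answer: -3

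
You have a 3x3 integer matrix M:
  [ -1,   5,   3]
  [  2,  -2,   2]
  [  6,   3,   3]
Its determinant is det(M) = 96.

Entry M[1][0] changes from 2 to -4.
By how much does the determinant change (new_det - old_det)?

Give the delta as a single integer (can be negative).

Cofactor C_10 = -6
Entry delta = -4 - 2 = -6
Det delta = entry_delta * cofactor = -6 * -6 = 36

Answer: 36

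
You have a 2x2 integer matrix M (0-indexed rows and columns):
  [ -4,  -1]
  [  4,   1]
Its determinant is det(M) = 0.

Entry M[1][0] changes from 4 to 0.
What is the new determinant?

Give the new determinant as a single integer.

det is linear in row 1: changing M[1][0] by delta changes det by delta * cofactor(1,0).
Cofactor C_10 = (-1)^(1+0) * minor(1,0) = 1
Entry delta = 0 - 4 = -4
Det delta = -4 * 1 = -4
New det = 0 + -4 = -4

Answer: -4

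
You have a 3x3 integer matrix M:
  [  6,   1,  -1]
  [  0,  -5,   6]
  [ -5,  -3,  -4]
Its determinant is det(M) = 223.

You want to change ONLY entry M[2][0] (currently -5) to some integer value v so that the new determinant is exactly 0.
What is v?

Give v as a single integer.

Answer: -228

Derivation:
det is linear in entry M[2][0]: det = old_det + (v - -5) * C_20
Cofactor C_20 = 1
Want det = 0: 223 + (v - -5) * 1 = 0
  (v - -5) = -223 / 1 = -223
  v = -5 + (-223) = -228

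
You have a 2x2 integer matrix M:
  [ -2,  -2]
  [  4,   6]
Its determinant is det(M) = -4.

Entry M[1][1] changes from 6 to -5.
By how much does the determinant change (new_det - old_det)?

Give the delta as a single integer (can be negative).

Cofactor C_11 = -2
Entry delta = -5 - 6 = -11
Det delta = entry_delta * cofactor = -11 * -2 = 22

Answer: 22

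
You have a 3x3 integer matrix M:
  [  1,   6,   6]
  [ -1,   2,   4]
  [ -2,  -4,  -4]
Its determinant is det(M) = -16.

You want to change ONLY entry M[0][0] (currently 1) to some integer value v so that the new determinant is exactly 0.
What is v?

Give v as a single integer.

Answer: 3

Derivation:
det is linear in entry M[0][0]: det = old_det + (v - 1) * C_00
Cofactor C_00 = 8
Want det = 0: -16 + (v - 1) * 8 = 0
  (v - 1) = 16 / 8 = 2
  v = 1 + (2) = 3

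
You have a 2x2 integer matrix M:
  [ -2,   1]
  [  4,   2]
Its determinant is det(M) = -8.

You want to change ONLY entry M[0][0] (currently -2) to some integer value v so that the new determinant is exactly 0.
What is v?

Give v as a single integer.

det is linear in entry M[0][0]: det = old_det + (v - -2) * C_00
Cofactor C_00 = 2
Want det = 0: -8 + (v - -2) * 2 = 0
  (v - -2) = 8 / 2 = 4
  v = -2 + (4) = 2

Answer: 2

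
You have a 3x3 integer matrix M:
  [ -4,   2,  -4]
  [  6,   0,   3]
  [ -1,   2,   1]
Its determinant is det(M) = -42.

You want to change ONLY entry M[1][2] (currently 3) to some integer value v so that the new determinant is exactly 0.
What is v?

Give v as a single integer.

Answer: 10

Derivation:
det is linear in entry M[1][2]: det = old_det + (v - 3) * C_12
Cofactor C_12 = 6
Want det = 0: -42 + (v - 3) * 6 = 0
  (v - 3) = 42 / 6 = 7
  v = 3 + (7) = 10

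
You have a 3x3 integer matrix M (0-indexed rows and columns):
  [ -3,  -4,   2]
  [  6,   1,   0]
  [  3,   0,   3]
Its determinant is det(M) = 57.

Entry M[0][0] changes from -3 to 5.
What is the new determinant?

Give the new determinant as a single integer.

Answer: 81

Derivation:
det is linear in row 0: changing M[0][0] by delta changes det by delta * cofactor(0,0).
Cofactor C_00 = (-1)^(0+0) * minor(0,0) = 3
Entry delta = 5 - -3 = 8
Det delta = 8 * 3 = 24
New det = 57 + 24 = 81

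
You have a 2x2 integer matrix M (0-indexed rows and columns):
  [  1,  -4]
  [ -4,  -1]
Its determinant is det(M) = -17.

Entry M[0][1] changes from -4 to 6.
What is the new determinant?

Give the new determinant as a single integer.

Answer: 23

Derivation:
det is linear in row 0: changing M[0][1] by delta changes det by delta * cofactor(0,1).
Cofactor C_01 = (-1)^(0+1) * minor(0,1) = 4
Entry delta = 6 - -4 = 10
Det delta = 10 * 4 = 40
New det = -17 + 40 = 23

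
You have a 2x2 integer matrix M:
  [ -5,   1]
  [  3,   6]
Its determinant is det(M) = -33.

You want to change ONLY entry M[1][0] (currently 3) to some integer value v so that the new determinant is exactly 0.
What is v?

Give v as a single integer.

det is linear in entry M[1][0]: det = old_det + (v - 3) * C_10
Cofactor C_10 = -1
Want det = 0: -33 + (v - 3) * -1 = 0
  (v - 3) = 33 / -1 = -33
  v = 3 + (-33) = -30

Answer: -30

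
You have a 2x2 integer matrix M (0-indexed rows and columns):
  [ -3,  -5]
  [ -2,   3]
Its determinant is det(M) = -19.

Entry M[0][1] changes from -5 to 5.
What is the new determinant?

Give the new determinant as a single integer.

Answer: 1

Derivation:
det is linear in row 0: changing M[0][1] by delta changes det by delta * cofactor(0,1).
Cofactor C_01 = (-1)^(0+1) * minor(0,1) = 2
Entry delta = 5 - -5 = 10
Det delta = 10 * 2 = 20
New det = -19 + 20 = 1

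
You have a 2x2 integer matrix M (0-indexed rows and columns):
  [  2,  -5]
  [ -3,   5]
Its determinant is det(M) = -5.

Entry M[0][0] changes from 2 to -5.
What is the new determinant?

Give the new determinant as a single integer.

Answer: -40

Derivation:
det is linear in row 0: changing M[0][0] by delta changes det by delta * cofactor(0,0).
Cofactor C_00 = (-1)^(0+0) * minor(0,0) = 5
Entry delta = -5 - 2 = -7
Det delta = -7 * 5 = -35
New det = -5 + -35 = -40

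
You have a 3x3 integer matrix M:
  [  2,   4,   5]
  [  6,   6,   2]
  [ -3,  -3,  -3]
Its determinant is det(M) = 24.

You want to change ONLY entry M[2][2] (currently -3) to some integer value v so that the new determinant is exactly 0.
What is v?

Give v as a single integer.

det is linear in entry M[2][2]: det = old_det + (v - -3) * C_22
Cofactor C_22 = -12
Want det = 0: 24 + (v - -3) * -12 = 0
  (v - -3) = -24 / -12 = 2
  v = -3 + (2) = -1

Answer: -1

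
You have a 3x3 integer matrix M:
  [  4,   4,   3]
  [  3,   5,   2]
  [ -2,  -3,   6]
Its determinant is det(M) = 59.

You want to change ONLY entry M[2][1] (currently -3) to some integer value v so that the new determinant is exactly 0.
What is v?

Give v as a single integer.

det is linear in entry M[2][1]: det = old_det + (v - -3) * C_21
Cofactor C_21 = 1
Want det = 0: 59 + (v - -3) * 1 = 0
  (v - -3) = -59 / 1 = -59
  v = -3 + (-59) = -62

Answer: -62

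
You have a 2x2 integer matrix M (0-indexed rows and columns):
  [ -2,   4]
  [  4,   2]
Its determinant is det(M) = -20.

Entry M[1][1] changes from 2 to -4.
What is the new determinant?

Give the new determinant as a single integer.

det is linear in row 1: changing M[1][1] by delta changes det by delta * cofactor(1,1).
Cofactor C_11 = (-1)^(1+1) * minor(1,1) = -2
Entry delta = -4 - 2 = -6
Det delta = -6 * -2 = 12
New det = -20 + 12 = -8

Answer: -8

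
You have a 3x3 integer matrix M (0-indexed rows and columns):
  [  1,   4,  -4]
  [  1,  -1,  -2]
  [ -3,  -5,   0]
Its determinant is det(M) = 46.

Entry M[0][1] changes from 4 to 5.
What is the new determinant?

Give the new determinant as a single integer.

det is linear in row 0: changing M[0][1] by delta changes det by delta * cofactor(0,1).
Cofactor C_01 = (-1)^(0+1) * minor(0,1) = 6
Entry delta = 5 - 4 = 1
Det delta = 1 * 6 = 6
New det = 46 + 6 = 52

Answer: 52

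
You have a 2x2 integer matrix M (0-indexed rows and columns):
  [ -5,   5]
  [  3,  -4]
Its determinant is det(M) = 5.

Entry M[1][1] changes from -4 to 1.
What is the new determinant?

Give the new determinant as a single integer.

det is linear in row 1: changing M[1][1] by delta changes det by delta * cofactor(1,1).
Cofactor C_11 = (-1)^(1+1) * minor(1,1) = -5
Entry delta = 1 - -4 = 5
Det delta = 5 * -5 = -25
New det = 5 + -25 = -20

Answer: -20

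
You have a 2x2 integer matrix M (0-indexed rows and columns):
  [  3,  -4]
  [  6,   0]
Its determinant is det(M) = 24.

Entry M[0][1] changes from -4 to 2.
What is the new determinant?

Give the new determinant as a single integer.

Answer: -12

Derivation:
det is linear in row 0: changing M[0][1] by delta changes det by delta * cofactor(0,1).
Cofactor C_01 = (-1)^(0+1) * minor(0,1) = -6
Entry delta = 2 - -4 = 6
Det delta = 6 * -6 = -36
New det = 24 + -36 = -12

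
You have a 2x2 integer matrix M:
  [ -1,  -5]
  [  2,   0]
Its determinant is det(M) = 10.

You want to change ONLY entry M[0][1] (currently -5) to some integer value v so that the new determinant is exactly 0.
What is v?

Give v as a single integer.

det is linear in entry M[0][1]: det = old_det + (v - -5) * C_01
Cofactor C_01 = -2
Want det = 0: 10 + (v - -5) * -2 = 0
  (v - -5) = -10 / -2 = 5
  v = -5 + (5) = 0

Answer: 0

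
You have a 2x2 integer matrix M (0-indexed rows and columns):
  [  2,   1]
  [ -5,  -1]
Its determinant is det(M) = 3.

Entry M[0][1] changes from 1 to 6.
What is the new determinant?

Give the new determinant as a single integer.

det is linear in row 0: changing M[0][1] by delta changes det by delta * cofactor(0,1).
Cofactor C_01 = (-1)^(0+1) * minor(0,1) = 5
Entry delta = 6 - 1 = 5
Det delta = 5 * 5 = 25
New det = 3 + 25 = 28

Answer: 28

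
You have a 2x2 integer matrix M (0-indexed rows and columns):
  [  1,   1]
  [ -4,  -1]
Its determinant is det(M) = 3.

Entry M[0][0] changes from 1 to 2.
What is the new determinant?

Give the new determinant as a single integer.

Answer: 2

Derivation:
det is linear in row 0: changing M[0][0] by delta changes det by delta * cofactor(0,0).
Cofactor C_00 = (-1)^(0+0) * minor(0,0) = -1
Entry delta = 2 - 1 = 1
Det delta = 1 * -1 = -1
New det = 3 + -1 = 2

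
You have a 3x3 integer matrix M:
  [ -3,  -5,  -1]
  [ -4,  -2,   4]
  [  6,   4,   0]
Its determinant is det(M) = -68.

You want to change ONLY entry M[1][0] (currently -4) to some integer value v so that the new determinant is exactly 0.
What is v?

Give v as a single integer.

Answer: -21

Derivation:
det is linear in entry M[1][0]: det = old_det + (v - -4) * C_10
Cofactor C_10 = -4
Want det = 0: -68 + (v - -4) * -4 = 0
  (v - -4) = 68 / -4 = -17
  v = -4 + (-17) = -21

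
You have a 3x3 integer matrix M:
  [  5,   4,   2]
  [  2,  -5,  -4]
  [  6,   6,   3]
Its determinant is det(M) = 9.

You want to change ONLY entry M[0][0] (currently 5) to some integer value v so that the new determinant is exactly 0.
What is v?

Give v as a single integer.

Answer: 4

Derivation:
det is linear in entry M[0][0]: det = old_det + (v - 5) * C_00
Cofactor C_00 = 9
Want det = 0: 9 + (v - 5) * 9 = 0
  (v - 5) = -9 / 9 = -1
  v = 5 + (-1) = 4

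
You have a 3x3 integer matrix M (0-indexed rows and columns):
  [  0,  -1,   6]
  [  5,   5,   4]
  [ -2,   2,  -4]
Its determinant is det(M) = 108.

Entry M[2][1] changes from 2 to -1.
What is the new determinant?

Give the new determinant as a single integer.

Answer: 18

Derivation:
det is linear in row 2: changing M[2][1] by delta changes det by delta * cofactor(2,1).
Cofactor C_21 = (-1)^(2+1) * minor(2,1) = 30
Entry delta = -1 - 2 = -3
Det delta = -3 * 30 = -90
New det = 108 + -90 = 18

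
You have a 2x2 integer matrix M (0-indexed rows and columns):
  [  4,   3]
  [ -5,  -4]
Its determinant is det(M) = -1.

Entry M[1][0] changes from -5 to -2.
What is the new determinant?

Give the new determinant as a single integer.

det is linear in row 1: changing M[1][0] by delta changes det by delta * cofactor(1,0).
Cofactor C_10 = (-1)^(1+0) * minor(1,0) = -3
Entry delta = -2 - -5 = 3
Det delta = 3 * -3 = -9
New det = -1 + -9 = -10

Answer: -10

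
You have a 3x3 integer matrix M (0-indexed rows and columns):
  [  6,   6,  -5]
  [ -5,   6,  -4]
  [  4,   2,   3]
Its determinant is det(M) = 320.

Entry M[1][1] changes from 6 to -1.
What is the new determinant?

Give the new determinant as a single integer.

Answer: 54

Derivation:
det is linear in row 1: changing M[1][1] by delta changes det by delta * cofactor(1,1).
Cofactor C_11 = (-1)^(1+1) * minor(1,1) = 38
Entry delta = -1 - 6 = -7
Det delta = -7 * 38 = -266
New det = 320 + -266 = 54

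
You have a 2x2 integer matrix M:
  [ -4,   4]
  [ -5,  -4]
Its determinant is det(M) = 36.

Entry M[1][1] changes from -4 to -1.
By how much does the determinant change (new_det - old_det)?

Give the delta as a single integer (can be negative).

Answer: -12

Derivation:
Cofactor C_11 = -4
Entry delta = -1 - -4 = 3
Det delta = entry_delta * cofactor = 3 * -4 = -12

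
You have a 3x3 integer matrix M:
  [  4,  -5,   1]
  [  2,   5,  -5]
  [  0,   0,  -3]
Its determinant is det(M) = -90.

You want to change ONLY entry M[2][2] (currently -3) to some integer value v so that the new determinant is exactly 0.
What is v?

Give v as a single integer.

Answer: 0

Derivation:
det is linear in entry M[2][2]: det = old_det + (v - -3) * C_22
Cofactor C_22 = 30
Want det = 0: -90 + (v - -3) * 30 = 0
  (v - -3) = 90 / 30 = 3
  v = -3 + (3) = 0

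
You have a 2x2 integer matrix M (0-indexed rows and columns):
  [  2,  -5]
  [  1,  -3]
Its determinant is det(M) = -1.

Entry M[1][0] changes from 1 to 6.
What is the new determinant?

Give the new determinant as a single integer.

det is linear in row 1: changing M[1][0] by delta changes det by delta * cofactor(1,0).
Cofactor C_10 = (-1)^(1+0) * minor(1,0) = 5
Entry delta = 6 - 1 = 5
Det delta = 5 * 5 = 25
New det = -1 + 25 = 24

Answer: 24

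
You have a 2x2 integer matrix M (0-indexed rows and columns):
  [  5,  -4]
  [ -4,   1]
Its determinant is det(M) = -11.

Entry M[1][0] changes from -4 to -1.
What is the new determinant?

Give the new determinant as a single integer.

Answer: 1

Derivation:
det is linear in row 1: changing M[1][0] by delta changes det by delta * cofactor(1,0).
Cofactor C_10 = (-1)^(1+0) * minor(1,0) = 4
Entry delta = -1 - -4 = 3
Det delta = 3 * 4 = 12
New det = -11 + 12 = 1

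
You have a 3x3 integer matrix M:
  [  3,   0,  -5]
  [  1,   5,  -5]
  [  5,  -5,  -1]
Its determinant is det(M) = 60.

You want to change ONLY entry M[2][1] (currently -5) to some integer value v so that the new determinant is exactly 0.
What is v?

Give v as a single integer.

det is linear in entry M[2][1]: det = old_det + (v - -5) * C_21
Cofactor C_21 = 10
Want det = 0: 60 + (v - -5) * 10 = 0
  (v - -5) = -60 / 10 = -6
  v = -5 + (-6) = -11

Answer: -11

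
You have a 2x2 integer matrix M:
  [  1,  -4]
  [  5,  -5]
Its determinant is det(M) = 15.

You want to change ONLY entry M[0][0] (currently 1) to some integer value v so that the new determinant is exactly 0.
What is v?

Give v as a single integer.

Answer: 4

Derivation:
det is linear in entry M[0][0]: det = old_det + (v - 1) * C_00
Cofactor C_00 = -5
Want det = 0: 15 + (v - 1) * -5 = 0
  (v - 1) = -15 / -5 = 3
  v = 1 + (3) = 4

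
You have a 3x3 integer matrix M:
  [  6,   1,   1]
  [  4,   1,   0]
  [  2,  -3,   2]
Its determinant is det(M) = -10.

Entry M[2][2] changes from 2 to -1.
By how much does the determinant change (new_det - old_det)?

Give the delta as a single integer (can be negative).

Cofactor C_22 = 2
Entry delta = -1 - 2 = -3
Det delta = entry_delta * cofactor = -3 * 2 = -6

Answer: -6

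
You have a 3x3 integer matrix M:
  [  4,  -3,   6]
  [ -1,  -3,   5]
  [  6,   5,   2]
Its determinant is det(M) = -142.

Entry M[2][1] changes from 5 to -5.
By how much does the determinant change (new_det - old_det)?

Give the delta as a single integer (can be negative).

Answer: 260

Derivation:
Cofactor C_21 = -26
Entry delta = -5 - 5 = -10
Det delta = entry_delta * cofactor = -10 * -26 = 260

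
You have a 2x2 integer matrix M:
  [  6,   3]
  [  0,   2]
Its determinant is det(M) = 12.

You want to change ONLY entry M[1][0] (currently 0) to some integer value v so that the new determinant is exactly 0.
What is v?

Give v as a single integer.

Answer: 4

Derivation:
det is linear in entry M[1][0]: det = old_det + (v - 0) * C_10
Cofactor C_10 = -3
Want det = 0: 12 + (v - 0) * -3 = 0
  (v - 0) = -12 / -3 = 4
  v = 0 + (4) = 4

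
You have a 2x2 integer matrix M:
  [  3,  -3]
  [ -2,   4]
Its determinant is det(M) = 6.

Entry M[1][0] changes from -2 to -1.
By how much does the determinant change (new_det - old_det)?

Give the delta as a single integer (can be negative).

Cofactor C_10 = 3
Entry delta = -1 - -2 = 1
Det delta = entry_delta * cofactor = 1 * 3 = 3

Answer: 3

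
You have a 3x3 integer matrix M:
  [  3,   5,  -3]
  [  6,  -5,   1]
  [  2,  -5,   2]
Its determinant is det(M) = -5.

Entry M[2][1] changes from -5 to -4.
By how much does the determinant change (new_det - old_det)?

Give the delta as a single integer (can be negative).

Cofactor C_21 = -21
Entry delta = -4 - -5 = 1
Det delta = entry_delta * cofactor = 1 * -21 = -21

Answer: -21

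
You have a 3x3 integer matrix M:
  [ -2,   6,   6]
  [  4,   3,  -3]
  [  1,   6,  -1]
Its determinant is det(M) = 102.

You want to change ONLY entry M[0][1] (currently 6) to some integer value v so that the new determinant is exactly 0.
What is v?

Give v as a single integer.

det is linear in entry M[0][1]: det = old_det + (v - 6) * C_01
Cofactor C_01 = 1
Want det = 0: 102 + (v - 6) * 1 = 0
  (v - 6) = -102 / 1 = -102
  v = 6 + (-102) = -96

Answer: -96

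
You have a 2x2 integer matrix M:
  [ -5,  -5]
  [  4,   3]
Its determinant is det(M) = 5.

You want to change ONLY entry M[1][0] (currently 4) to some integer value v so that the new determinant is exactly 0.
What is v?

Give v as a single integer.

Answer: 3

Derivation:
det is linear in entry M[1][0]: det = old_det + (v - 4) * C_10
Cofactor C_10 = 5
Want det = 0: 5 + (v - 4) * 5 = 0
  (v - 4) = -5 / 5 = -1
  v = 4 + (-1) = 3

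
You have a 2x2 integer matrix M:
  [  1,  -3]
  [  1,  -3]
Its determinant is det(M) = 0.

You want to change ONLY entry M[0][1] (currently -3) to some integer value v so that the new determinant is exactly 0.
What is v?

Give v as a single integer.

det is linear in entry M[0][1]: det = old_det + (v - -3) * C_01
Cofactor C_01 = -1
Want det = 0: 0 + (v - -3) * -1 = 0
  (v - -3) = 0 / -1 = 0
  v = -3 + (0) = -3

Answer: -3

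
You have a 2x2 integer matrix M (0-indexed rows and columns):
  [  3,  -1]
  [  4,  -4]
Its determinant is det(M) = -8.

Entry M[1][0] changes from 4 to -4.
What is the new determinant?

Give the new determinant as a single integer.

Answer: -16

Derivation:
det is linear in row 1: changing M[1][0] by delta changes det by delta * cofactor(1,0).
Cofactor C_10 = (-1)^(1+0) * minor(1,0) = 1
Entry delta = -4 - 4 = -8
Det delta = -8 * 1 = -8
New det = -8 + -8 = -16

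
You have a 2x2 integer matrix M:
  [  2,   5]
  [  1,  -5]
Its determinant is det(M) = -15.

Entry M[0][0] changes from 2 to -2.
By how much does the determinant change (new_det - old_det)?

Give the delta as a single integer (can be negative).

Answer: 20

Derivation:
Cofactor C_00 = -5
Entry delta = -2 - 2 = -4
Det delta = entry_delta * cofactor = -4 * -5 = 20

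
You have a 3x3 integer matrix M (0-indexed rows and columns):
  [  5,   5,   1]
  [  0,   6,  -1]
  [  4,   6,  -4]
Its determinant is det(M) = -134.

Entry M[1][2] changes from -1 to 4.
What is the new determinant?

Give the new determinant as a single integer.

det is linear in row 1: changing M[1][2] by delta changes det by delta * cofactor(1,2).
Cofactor C_12 = (-1)^(1+2) * minor(1,2) = -10
Entry delta = 4 - -1 = 5
Det delta = 5 * -10 = -50
New det = -134 + -50 = -184

Answer: -184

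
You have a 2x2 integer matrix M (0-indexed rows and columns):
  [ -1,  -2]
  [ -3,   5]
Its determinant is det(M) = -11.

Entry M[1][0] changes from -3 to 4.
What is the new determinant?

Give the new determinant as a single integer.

det is linear in row 1: changing M[1][0] by delta changes det by delta * cofactor(1,0).
Cofactor C_10 = (-1)^(1+0) * minor(1,0) = 2
Entry delta = 4 - -3 = 7
Det delta = 7 * 2 = 14
New det = -11 + 14 = 3

Answer: 3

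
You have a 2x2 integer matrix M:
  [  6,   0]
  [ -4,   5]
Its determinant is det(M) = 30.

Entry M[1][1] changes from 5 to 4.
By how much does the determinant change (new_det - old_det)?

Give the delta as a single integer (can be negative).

Cofactor C_11 = 6
Entry delta = 4 - 5 = -1
Det delta = entry_delta * cofactor = -1 * 6 = -6

Answer: -6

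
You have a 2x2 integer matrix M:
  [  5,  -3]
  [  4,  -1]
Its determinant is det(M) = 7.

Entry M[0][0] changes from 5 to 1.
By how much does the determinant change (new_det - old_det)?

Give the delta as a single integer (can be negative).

Cofactor C_00 = -1
Entry delta = 1 - 5 = -4
Det delta = entry_delta * cofactor = -4 * -1 = 4

Answer: 4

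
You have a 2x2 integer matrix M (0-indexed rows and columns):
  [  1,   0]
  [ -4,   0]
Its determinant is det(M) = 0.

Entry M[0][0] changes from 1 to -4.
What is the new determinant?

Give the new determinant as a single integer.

Answer: 0

Derivation:
det is linear in row 0: changing M[0][0] by delta changes det by delta * cofactor(0,0).
Cofactor C_00 = (-1)^(0+0) * minor(0,0) = 0
Entry delta = -4 - 1 = -5
Det delta = -5 * 0 = 0
New det = 0 + 0 = 0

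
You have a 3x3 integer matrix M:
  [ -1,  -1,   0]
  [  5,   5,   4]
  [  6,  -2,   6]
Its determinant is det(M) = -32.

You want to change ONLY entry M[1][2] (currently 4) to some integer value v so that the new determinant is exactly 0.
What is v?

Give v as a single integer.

Answer: 0

Derivation:
det is linear in entry M[1][2]: det = old_det + (v - 4) * C_12
Cofactor C_12 = -8
Want det = 0: -32 + (v - 4) * -8 = 0
  (v - 4) = 32 / -8 = -4
  v = 4 + (-4) = 0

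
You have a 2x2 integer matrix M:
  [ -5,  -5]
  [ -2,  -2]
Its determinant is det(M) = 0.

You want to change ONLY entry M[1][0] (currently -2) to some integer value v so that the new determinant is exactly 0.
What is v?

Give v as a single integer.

det is linear in entry M[1][0]: det = old_det + (v - -2) * C_10
Cofactor C_10 = 5
Want det = 0: 0 + (v - -2) * 5 = 0
  (v - -2) = 0 / 5 = 0
  v = -2 + (0) = -2

Answer: -2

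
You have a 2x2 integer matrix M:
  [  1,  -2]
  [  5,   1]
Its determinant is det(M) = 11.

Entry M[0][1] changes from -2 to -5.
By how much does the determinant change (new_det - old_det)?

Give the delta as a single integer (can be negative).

Answer: 15

Derivation:
Cofactor C_01 = -5
Entry delta = -5 - -2 = -3
Det delta = entry_delta * cofactor = -3 * -5 = 15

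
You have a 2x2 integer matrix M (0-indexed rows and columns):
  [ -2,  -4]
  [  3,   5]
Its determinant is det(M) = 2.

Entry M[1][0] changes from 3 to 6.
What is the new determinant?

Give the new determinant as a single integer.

Answer: 14

Derivation:
det is linear in row 1: changing M[1][0] by delta changes det by delta * cofactor(1,0).
Cofactor C_10 = (-1)^(1+0) * minor(1,0) = 4
Entry delta = 6 - 3 = 3
Det delta = 3 * 4 = 12
New det = 2 + 12 = 14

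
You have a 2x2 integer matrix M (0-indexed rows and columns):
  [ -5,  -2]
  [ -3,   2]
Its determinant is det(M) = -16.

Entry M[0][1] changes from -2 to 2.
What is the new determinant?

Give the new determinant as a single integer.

det is linear in row 0: changing M[0][1] by delta changes det by delta * cofactor(0,1).
Cofactor C_01 = (-1)^(0+1) * minor(0,1) = 3
Entry delta = 2 - -2 = 4
Det delta = 4 * 3 = 12
New det = -16 + 12 = -4

Answer: -4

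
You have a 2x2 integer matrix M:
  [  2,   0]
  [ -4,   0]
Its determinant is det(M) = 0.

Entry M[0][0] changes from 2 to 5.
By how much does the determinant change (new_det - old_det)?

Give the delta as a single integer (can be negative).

Answer: 0

Derivation:
Cofactor C_00 = 0
Entry delta = 5 - 2 = 3
Det delta = entry_delta * cofactor = 3 * 0 = 0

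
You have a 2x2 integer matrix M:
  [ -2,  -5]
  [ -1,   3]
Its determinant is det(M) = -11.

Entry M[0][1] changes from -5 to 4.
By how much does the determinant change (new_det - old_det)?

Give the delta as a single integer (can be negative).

Cofactor C_01 = 1
Entry delta = 4 - -5 = 9
Det delta = entry_delta * cofactor = 9 * 1 = 9

Answer: 9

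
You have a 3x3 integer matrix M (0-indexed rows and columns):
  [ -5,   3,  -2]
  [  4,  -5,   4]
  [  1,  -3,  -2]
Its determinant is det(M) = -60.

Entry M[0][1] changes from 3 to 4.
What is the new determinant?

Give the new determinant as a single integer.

det is linear in row 0: changing M[0][1] by delta changes det by delta * cofactor(0,1).
Cofactor C_01 = (-1)^(0+1) * minor(0,1) = 12
Entry delta = 4 - 3 = 1
Det delta = 1 * 12 = 12
New det = -60 + 12 = -48

Answer: -48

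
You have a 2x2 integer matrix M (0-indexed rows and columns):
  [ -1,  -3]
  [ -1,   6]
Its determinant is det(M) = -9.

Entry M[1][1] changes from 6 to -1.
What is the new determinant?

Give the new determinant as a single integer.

Answer: -2

Derivation:
det is linear in row 1: changing M[1][1] by delta changes det by delta * cofactor(1,1).
Cofactor C_11 = (-1)^(1+1) * minor(1,1) = -1
Entry delta = -1 - 6 = -7
Det delta = -7 * -1 = 7
New det = -9 + 7 = -2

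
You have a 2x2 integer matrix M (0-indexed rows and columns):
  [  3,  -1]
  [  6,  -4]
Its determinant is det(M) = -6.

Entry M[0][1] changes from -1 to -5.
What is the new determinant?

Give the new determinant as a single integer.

Answer: 18

Derivation:
det is linear in row 0: changing M[0][1] by delta changes det by delta * cofactor(0,1).
Cofactor C_01 = (-1)^(0+1) * minor(0,1) = -6
Entry delta = -5 - -1 = -4
Det delta = -4 * -6 = 24
New det = -6 + 24 = 18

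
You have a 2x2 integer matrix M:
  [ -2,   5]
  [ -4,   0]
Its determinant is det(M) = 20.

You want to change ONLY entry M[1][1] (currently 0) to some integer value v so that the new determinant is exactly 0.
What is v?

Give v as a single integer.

Answer: 10

Derivation:
det is linear in entry M[1][1]: det = old_det + (v - 0) * C_11
Cofactor C_11 = -2
Want det = 0: 20 + (v - 0) * -2 = 0
  (v - 0) = -20 / -2 = 10
  v = 0 + (10) = 10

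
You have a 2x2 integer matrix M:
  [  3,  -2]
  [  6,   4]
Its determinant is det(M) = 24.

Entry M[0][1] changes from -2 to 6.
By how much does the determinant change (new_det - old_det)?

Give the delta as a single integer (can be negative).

Cofactor C_01 = -6
Entry delta = 6 - -2 = 8
Det delta = entry_delta * cofactor = 8 * -6 = -48

Answer: -48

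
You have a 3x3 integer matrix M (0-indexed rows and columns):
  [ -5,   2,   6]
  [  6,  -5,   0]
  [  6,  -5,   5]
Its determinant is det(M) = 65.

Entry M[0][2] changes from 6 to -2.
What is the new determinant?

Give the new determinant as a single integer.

Answer: 65

Derivation:
det is linear in row 0: changing M[0][2] by delta changes det by delta * cofactor(0,2).
Cofactor C_02 = (-1)^(0+2) * minor(0,2) = 0
Entry delta = -2 - 6 = -8
Det delta = -8 * 0 = 0
New det = 65 + 0 = 65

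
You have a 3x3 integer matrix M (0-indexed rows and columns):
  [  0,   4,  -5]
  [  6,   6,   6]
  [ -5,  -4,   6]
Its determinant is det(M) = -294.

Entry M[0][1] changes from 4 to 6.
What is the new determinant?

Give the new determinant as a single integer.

det is linear in row 0: changing M[0][1] by delta changes det by delta * cofactor(0,1).
Cofactor C_01 = (-1)^(0+1) * minor(0,1) = -66
Entry delta = 6 - 4 = 2
Det delta = 2 * -66 = -132
New det = -294 + -132 = -426

Answer: -426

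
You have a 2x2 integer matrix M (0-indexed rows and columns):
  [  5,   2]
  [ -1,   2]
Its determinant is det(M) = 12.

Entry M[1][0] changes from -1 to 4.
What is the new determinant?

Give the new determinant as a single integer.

det is linear in row 1: changing M[1][0] by delta changes det by delta * cofactor(1,0).
Cofactor C_10 = (-1)^(1+0) * minor(1,0) = -2
Entry delta = 4 - -1 = 5
Det delta = 5 * -2 = -10
New det = 12 + -10 = 2

Answer: 2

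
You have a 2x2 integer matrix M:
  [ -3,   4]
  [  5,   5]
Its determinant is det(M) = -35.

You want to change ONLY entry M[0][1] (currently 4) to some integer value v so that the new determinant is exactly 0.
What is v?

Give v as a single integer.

Answer: -3

Derivation:
det is linear in entry M[0][1]: det = old_det + (v - 4) * C_01
Cofactor C_01 = -5
Want det = 0: -35 + (v - 4) * -5 = 0
  (v - 4) = 35 / -5 = -7
  v = 4 + (-7) = -3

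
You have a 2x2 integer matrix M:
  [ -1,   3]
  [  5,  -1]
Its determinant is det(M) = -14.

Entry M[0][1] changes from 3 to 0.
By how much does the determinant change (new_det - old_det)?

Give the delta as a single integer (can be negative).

Cofactor C_01 = -5
Entry delta = 0 - 3 = -3
Det delta = entry_delta * cofactor = -3 * -5 = 15

Answer: 15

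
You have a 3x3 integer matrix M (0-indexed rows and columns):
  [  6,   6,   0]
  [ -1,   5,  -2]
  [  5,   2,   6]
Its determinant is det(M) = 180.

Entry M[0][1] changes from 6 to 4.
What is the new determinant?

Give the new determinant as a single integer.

Answer: 188

Derivation:
det is linear in row 0: changing M[0][1] by delta changes det by delta * cofactor(0,1).
Cofactor C_01 = (-1)^(0+1) * minor(0,1) = -4
Entry delta = 4 - 6 = -2
Det delta = -2 * -4 = 8
New det = 180 + 8 = 188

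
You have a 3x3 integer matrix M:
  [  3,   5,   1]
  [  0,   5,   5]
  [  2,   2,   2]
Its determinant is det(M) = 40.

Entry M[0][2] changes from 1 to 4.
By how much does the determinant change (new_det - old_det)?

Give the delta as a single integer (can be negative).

Cofactor C_02 = -10
Entry delta = 4 - 1 = 3
Det delta = entry_delta * cofactor = 3 * -10 = -30

Answer: -30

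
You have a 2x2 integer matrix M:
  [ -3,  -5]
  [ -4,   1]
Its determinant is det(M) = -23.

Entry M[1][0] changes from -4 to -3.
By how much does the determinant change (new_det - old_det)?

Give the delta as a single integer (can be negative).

Answer: 5

Derivation:
Cofactor C_10 = 5
Entry delta = -3 - -4 = 1
Det delta = entry_delta * cofactor = 1 * 5 = 5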